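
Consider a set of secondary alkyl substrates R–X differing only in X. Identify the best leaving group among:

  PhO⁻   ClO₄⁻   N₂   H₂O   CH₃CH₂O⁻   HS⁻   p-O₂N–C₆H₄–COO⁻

N₂

A good leaving group is a weak base: the lower the pKₐ of its conjugate acid, the more readily it departs.
N₂: no meaningful conjugate acid; N₂ departs as an exceptionally stable neutral molecule
ClO₄⁻: pKₐ(HClO₄) ≈ -10
H₂O: pKₐ(H₃O⁺) ≈ -1.7
p-O₂N–C₆H₄–COO⁻: pKₐ(p-nitrobenzoic acid) ≈ 3.4
HS⁻: pKₐ(H₂S) ≈ 7
PhO⁻: pKₐ(C₆H₅OH (phenol)) ≈ 10
CH₃CH₂O⁻: pKₐ(CH₃CH₂OH) ≈ 16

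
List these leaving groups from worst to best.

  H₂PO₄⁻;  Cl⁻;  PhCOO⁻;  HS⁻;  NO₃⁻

HS⁻ < PhCOO⁻ < H₂PO₄⁻ < NO₃⁻ < Cl⁻

Leaving-group ability tracks the stability of the departed species; conjugate-acid pKₐ is the usual yardstick (lower pKₐ → better LG).
Cl⁻: pKₐ(HCl) ≈ -7 — moderately weak base
NO₃⁻: pKₐ(HNO₃) ≈ -1.3
H₂PO₄⁻: pKₐ(H₃PO₄) ≈ 2.1
PhCOO⁻: pKₐ(C₆H₅COOH) ≈ 4.2
HS⁻: pKₐ(H₂S) ≈ 7
The question asks for worst first, so the sequence is read in increasing leaving-group ability.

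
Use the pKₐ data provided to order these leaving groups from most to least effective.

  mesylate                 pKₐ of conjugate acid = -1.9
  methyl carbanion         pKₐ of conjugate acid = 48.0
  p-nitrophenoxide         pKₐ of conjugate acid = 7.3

mesylate > p-nitrophenoxide > methyl carbanion

Lower conjugate-acid pKₐ ⇒ weaker base ⇒ better leaving group.
Sorting by the given values: mesylate (-1.9), p-nitrophenoxide (7.3), methyl carbanion (48.0).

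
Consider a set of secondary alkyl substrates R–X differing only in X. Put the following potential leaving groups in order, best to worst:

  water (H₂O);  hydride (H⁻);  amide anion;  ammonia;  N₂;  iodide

A good leaving group is a weak base: the lower the pKₐ of its conjugate acid, the more readily it departs.
N₂: no meaningful conjugate acid; N₂ departs as an exceptionally stable neutral molecule
iodide: pKₐ(HI) ≈ -10 — large, highly polarisable; very weak base
water (H₂O): pKₐ(H₃O⁺) ≈ -1.7
ammonia: pKₐ(NH₄⁺) ≈ 9.2
hydride (H⁻): pKₐ(H₂) ≈ 36
amide anion: pKₐ(NH₃) ≈ 38 — extremely strong base; never a leaving group

N₂ > iodide > water (H₂O) > ammonia > hydride (H⁻) > amide anion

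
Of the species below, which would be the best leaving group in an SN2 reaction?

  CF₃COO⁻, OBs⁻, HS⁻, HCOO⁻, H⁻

The more stable X⁻ (or X) is on its own — i.e. the weaker a base it is — the better a leaving group it makes.
OBs⁻: pKₐ(p-BrC₆H₄SO₃H) ≈ -2.8
CF₃COO⁻: pKₐ(CF₃COOH) ≈ 0.2
HCOO⁻: pKₐ(HCOOH) ≈ 3.8
HS⁻: pKₐ(H₂S) ≈ 7
H⁻: pKₐ(H₂) ≈ 36

OBs⁻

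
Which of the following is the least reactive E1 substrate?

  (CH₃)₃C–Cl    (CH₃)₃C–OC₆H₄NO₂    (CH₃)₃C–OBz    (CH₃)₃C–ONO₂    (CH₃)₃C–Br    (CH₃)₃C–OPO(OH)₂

The skeletons are identical, so relative rate is governed entirely by leaving-group ability.
Leaving-group ability tracks the stability of the departed species; conjugate-acid pKₐ is the usual yardstick (lower pKₐ → better LG).
(CH₃)₃C–Br loses Br⁻: pKₐ(HBr) ≈ -9
(CH₃)₃C–Cl loses Cl⁻: pKₐ(HCl) ≈ -7
(CH₃)₃C–ONO₂ loses NO₃⁻: pKₐ(HNO₃) ≈ -1.3
(CH₃)₃C–OPO(OH)₂ loses H₂PO₄⁻: pKₐ(H₃PO₄) ≈ 2.1
(CH₃)₃C–OBz loses PhCOO⁻: pKₐ(C₆H₅COOH) ≈ 4.2
(CH₃)₃C–OC₆H₄NO₂ loses p-O₂N–C₆H₄–O⁻: pKₐ(p-nitrophenol) ≈ 7.2

(CH₃)₃C–OC₆H₄NO₂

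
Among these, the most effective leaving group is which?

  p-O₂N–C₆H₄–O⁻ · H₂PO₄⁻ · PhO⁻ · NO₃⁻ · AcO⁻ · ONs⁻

ONs⁻: pKₐ(p-O₂NC₆H₄SO₃H) ≈ -3.5
NO₃⁻: pKₐ(HNO₃) ≈ -1.3
H₂PO₄⁻: pKₐ(H₃PO₄) ≈ 2.1
AcO⁻: pKₐ(CH₃COOH) ≈ 4.8
p-O₂N–C₆H₄–O⁻: pKₐ(p-nitrophenol) ≈ 7.2
PhO⁻: pKₐ(C₆H₅OH (phenol)) ≈ 10

ONs⁻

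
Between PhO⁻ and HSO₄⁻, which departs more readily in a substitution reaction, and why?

HSO₄⁻ is the better leaving group.
pKₐ(H₂SO₄) ≈ -3 versus pKₐ(C₆H₅OH (phenol)) ≈ 10: HSO₄⁻ is the much weaker base.
Conjugate base of a strong mineral acid.

HSO₄⁻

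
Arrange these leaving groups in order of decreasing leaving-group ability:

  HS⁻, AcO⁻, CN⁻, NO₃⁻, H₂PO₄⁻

Rank by basicity of the departing species: weakest base leaves most easily.
NO₃⁻: pKₐ(HNO₃) ≈ -1.3 — resonance-delocalised over three oxygens
H₂PO₄⁻: pKₐ(H₃PO₄) ≈ 2.1 — moderate base; biological leaving group after further activation
AcO⁻: pKₐ(CH₃COOH) ≈ 4.8 — resonance-stabilised but still a weak base
HS⁻: pKₐ(H₂S) ≈ 7 — larger and more polarisable than the oxygen analogue
CN⁻: pKₐ(HCN) ≈ 9.2 — sp carbon stabilises the charge somewhat, but still a poor LG

NO₃⁻ > H₂PO₄⁻ > AcO⁻ > HS⁻ > CN⁻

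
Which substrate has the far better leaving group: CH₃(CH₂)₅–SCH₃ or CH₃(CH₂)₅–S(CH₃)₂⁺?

From CH₃(CH₂)₅–SCH₃ the departing group would be RS⁻ (pKₐ(RSH (a thiol)) ≈ 10.5). Moderately basic; rarely leaves without activation.
From CH₃(CH₂)₅–S(CH₃)₂⁺ the leaving group is SR'₂ (pKₐ(R'₂SH⁺) ≈ -7). Neutral; leaves from a sulfonium salt (R–SR'₂⁺).
(In practice CH₃(CH₂)₅–S(CH₃)₂⁺ is made from CH₃(CH₂)₅–SCH₃ by S-methylation with CH₃I, allowing neutral dimethyl sulfide, rather than methanethiolate, to depart.)

CH₃(CH₂)₅–S(CH₃)₂⁺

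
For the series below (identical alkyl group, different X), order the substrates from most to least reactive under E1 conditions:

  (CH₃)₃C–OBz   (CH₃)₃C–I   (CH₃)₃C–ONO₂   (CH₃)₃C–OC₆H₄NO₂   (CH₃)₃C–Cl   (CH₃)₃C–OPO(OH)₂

With the same alkyl group throughout, only the leaving group differentiates the rates.
A good leaving group is a weak base: the lower the pKₐ of its conjugate acid, the more readily it departs.
(CH₃)₃C–I loses I⁻: pKₐ(HI) ≈ -10
(CH₃)₃C–Cl loses Cl⁻: pKₐ(HCl) ≈ -7
(CH₃)₃C–ONO₂ loses NO₃⁻: pKₐ(HNO₃) ≈ -1.3
(CH₃)₃C–OPO(OH)₂ loses H₂PO₄⁻: pKₐ(H₃PO₄) ≈ 2.1
(CH₃)₃C–OBz loses PhCOO⁻: pKₐ(C₆H₅COOH) ≈ 4.2
(CH₃)₃C–OC₆H₄NO₂ loses p-O₂N–C₆H₄–O⁻: pKₐ(p-nitrophenol) ≈ 7.2

(CH₃)₃C–I > (CH₃)₃C–Cl > (CH₃)₃C–ONO₂ > (CH₃)₃C–OPO(OH)₂ > (CH₃)₃C–OBz > (CH₃)₃C–OC₆H₄NO₂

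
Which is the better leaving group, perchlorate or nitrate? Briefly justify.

perchlorate

perchlorate is the better leaving group.
pKₐ(HClO₄) ≈ -10 versus pKₐ(HNO₃) ≈ -1.3: perchlorate is the much weaker base.
Extremely weak base; rarely used for safety reasons.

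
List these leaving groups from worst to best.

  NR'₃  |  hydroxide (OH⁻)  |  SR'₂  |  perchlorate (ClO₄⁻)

Leaving-group ability tracks the stability of the departed species; conjugate-acid pKₐ is the usual yardstick (lower pKₐ → better LG).
perchlorate (ClO₄⁻): pKₐ(HClO₄) ≈ -10 — extremely weak base; rarely used for safety reasons
SR'₂: pKₐ(R'₂SH⁺) ≈ -7 — neutral; leaves from a sulfonium salt (R–SR'₂⁺)
NR'₃: pKₐ(R'₃NH⁺) ≈ 10.7 — neutral but still a fairly strong base; Hofmann-elimination LG
hydroxide (OH⁻): pKₐ(H₂O) ≈ 15.7 — strong base; essentially never leaves without prior activation
Listed from poorest to best leaving group as asked.

hydroxide (OH⁻) < NR'₃ < SR'₂ < perchlorate (ClO₄⁻)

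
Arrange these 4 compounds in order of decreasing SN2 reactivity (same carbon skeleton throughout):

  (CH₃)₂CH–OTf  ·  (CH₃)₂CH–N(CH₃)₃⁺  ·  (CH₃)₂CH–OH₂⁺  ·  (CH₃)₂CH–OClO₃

(CH₃)₂CH–OTf > (CH₃)₂CH–OClO₃ > (CH₃)₂CH–OH₂⁺ > (CH₃)₂CH–N(CH₃)₃⁺

With the same alkyl group throughout, only the leaving group differentiates the rates.
Rank by basicity of the departing species: weakest base leaves most easily.
(CH₃)₂CH–OTf loses OTf⁻: pKₐ(CF₃SO₃H (triflic acid)) ≈ -14
(CH₃)₂CH–OClO₃ loses ClO₄⁻: pKₐ(HClO₄) ≈ -10
(CH₃)₂CH–OH₂⁺ loses H₂O: pKₐ(H₃O⁺) ≈ -1.7
(CH₃)₂CH–N(CH₃)₃⁺ loses NR'₃: pKₐ(R'₃NH⁺) ≈ 10.7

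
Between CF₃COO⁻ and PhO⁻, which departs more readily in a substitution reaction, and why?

CF₃COO⁻ is the better leaving group.
pKₐ(CF₃COOH) ≈ 0.2 versus pKₐ(C₆H₅OH (phenol)) ≈ 10: CF₃COO⁻ is the much weaker base.
Strongly electron-withdrawing CF₃ stabilises the carboxylate.

CF₃COO⁻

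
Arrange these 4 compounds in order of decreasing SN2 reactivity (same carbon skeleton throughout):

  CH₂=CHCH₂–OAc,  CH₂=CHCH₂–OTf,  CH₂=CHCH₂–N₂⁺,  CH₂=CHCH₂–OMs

CH₂=CHCH₂–N₂⁺ > CH₂=CHCH₂–OTf > CH₂=CHCH₂–OMs > CH₂=CHCH₂–OAc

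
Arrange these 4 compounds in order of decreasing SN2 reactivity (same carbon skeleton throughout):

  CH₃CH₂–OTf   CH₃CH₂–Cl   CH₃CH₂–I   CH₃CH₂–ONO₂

CH₃CH₂–OTf > CH₃CH₂–I > CH₃CH₂–Cl > CH₃CH₂–ONO₂

Identical carbon frameworks mean the comparison reduces to leaving-group quality.
Rank by basicity of the departing species: weakest base leaves most easily.
CH₃CH₂–OTf loses OTf⁻: pKₐ(CF₃SO₃H (triflic acid)) ≈ -14
CH₃CH₂–I loses I⁻: pKₐ(HI) ≈ -10
CH₃CH₂–Cl loses Cl⁻: pKₐ(HCl) ≈ -7
CH₃CH₂–ONO₂ loses NO₃⁻: pKₐ(HNO₃) ≈ -1.3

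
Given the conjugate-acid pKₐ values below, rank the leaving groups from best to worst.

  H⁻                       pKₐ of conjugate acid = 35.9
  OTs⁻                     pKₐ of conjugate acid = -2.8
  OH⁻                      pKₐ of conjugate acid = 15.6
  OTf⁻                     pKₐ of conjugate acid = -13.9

OTf⁻ > OTs⁻ > OH⁻ > H⁻

Lower conjugate-acid pKₐ ⇒ weaker base ⇒ better leaving group.
Sorting by the given values: OTf⁻ (-13.9), OTs⁻ (-2.8), OH⁻ (15.6), H⁻ (35.9).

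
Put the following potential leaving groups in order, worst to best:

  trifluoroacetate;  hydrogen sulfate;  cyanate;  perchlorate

Leaving-group ability tracks the stability of the departed species; conjugate-acid pKₐ is the usual yardstick (lower pKₐ → better LG).
perchlorate: pKₐ(HClO₄) ≈ -10
hydrogen sulfate: pKₐ(H₂SO₄) ≈ -3
trifluoroacetate: pKₐ(CF₃COOH) ≈ 0.2
cyanate: pKₐ(HOCN) ≈ 3.5
Reversing gives the worst-to-best order requested.

cyanate < trifluoroacetate < hydrogen sulfate < perchlorate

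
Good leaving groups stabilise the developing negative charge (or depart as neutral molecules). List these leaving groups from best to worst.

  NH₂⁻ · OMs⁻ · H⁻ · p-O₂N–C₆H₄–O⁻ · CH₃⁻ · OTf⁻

A good leaving group is a weak base: the lower the pKₐ of its conjugate acid, the more readily it departs.
OTf⁻: pKₐ(CF₃SO₃H (triflic acid)) ≈ -14 — charge spread over three oxygens and a CF₃ group; the premier leaving group in synthesis
OMs⁻: pKₐ(CH₃SO₃H (MsOH)) ≈ -1.9 — resonance-delocalised alkanesulfonate
p-O₂N–C₆H₄–O⁻: pKₐ(p-nitrophenol) ≈ 7.2
H⁻: pKₐ(H₂) ≈ 36 — extremely strong base; leaves only in special hydride-transfer contexts
NH₂⁻: pKₐ(NH₃) ≈ 38 — extremely strong base; never a leaving group
CH₃⁻: pKₐ(CH₄) ≈ 48

OTf⁻ > OMs⁻ > p-O₂N–C₆H₄–O⁻ > H⁻ > NH₂⁻ > CH₃⁻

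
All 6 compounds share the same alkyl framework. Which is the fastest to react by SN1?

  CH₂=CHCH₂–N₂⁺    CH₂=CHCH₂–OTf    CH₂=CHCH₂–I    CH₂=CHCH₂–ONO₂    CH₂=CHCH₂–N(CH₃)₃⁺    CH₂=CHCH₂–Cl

CH₂=CHCH₂–N₂⁺

The skeletons are identical, so relative rate is governed entirely by leaving-group ability.
A good leaving group is a weak base: the lower the pKₐ of its conjugate acid, the more readily it departs.
CH₂=CHCH₂–N₂⁺ loses N₂: no meaningful conjugate acid; N₂ departs as an exceptionally stable neutral molecule
CH₂=CHCH₂–OTf loses OTf⁻: pKₐ(CF₃SO₃H (triflic acid)) ≈ -14
CH₂=CHCH₂–I loses I⁻: pKₐ(HI) ≈ -10
CH₂=CHCH₂–Cl loses Cl⁻: pKₐ(HCl) ≈ -7
CH₂=CHCH₂–ONO₂ loses NO₃⁻: pKₐ(HNO₃) ≈ -1.3
CH₂=CHCH₂–N(CH₃)₃⁺ loses NR'₃: pKₐ(R'₃NH⁺) ≈ 10.7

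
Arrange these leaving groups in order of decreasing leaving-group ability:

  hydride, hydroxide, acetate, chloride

chloride > acetate > hydroxide > hydride

A good leaving group is a weak base: the lower the pKₐ of its conjugate acid, the more readily it departs.
chloride: pKₐ(HCl) ≈ -7 — moderately weak base
acetate: pKₐ(CH₃COOH) ≈ 4.8 — resonance-stabilised but still a weak base
hydroxide: pKₐ(H₂O) ≈ 15.7
hydride: pKₐ(H₂) ≈ 36 — extremely strong base; leaves only in special hydride-transfer contexts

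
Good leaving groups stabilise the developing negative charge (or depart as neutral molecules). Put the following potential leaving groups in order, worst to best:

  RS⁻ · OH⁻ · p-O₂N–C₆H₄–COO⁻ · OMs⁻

OH⁻ < RS⁻ < p-O₂N–C₆H₄–COO⁻ < OMs⁻

Rank by basicity of the departing species: weakest base leaves most easily.
OMs⁻: pKₐ(CH₃SO₃H (MsOH)) ≈ -1.9
p-O₂N–C₆H₄–COO⁻: pKₐ(p-nitrobenzoic acid) ≈ 3.4 — electron-withdrawing nitro group stabilises the carboxylate
RS⁻: pKₐ(RSH (a thiol)) ≈ 10.5 — moderately basic; rarely leaves without activation
OH⁻: pKₐ(H₂O) ≈ 15.7
The question asks for worst first, so the sequence is read in increasing leaving-group ability.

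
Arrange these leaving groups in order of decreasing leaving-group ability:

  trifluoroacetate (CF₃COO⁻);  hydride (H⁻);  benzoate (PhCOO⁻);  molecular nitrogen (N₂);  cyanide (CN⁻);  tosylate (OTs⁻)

The more stable X⁻ (or X) is on its own — i.e. the weaker a base it is — the better a leaving group it makes.
molecular nitrogen (N₂): no meaningful conjugate acid; N₂ departs as an exceptionally stable neutral molecule
tosylate (OTs⁻): pKₐ(p-CH₃C₆H₄SO₃H (TsOH)) ≈ -2.8
trifluoroacetate (CF₃COO⁻): pKₐ(CF₃COOH) ≈ 0.2
benzoate (PhCOO⁻): pKₐ(C₆H₅COOH) ≈ 4.2
cyanide (CN⁻): pKₐ(HCN) ≈ 9.2
hydride (H⁻): pKₐ(H₂) ≈ 36

molecular nitrogen (N₂) > tosylate (OTs⁻) > trifluoroacetate (CF₃COO⁻) > benzoate (PhCOO⁻) > cyanide (CN⁻) > hydride (H⁻)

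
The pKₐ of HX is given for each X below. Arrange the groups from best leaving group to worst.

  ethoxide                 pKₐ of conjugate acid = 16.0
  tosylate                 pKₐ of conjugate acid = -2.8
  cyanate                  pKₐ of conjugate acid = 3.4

Lower conjugate-acid pKₐ ⇒ weaker base ⇒ better leaving group.
Sorting by the given values: tosylate (-2.8), cyanate (3.4), ethoxide (16.0).

tosylate > cyanate > ethoxide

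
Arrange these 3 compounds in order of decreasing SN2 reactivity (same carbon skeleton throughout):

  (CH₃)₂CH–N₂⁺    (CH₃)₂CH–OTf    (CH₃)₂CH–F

(CH₃)₂CH–N₂⁺ > (CH₃)₂CH–OTf > (CH₃)₂CH–F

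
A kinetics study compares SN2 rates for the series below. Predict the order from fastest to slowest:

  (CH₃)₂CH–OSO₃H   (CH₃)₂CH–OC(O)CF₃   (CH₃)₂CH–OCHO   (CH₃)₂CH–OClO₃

(CH₃)₂CH–OClO₃ > (CH₃)₂CH–OSO₃H > (CH₃)₂CH–OC(O)CF₃ > (CH₃)₂CH–OCHO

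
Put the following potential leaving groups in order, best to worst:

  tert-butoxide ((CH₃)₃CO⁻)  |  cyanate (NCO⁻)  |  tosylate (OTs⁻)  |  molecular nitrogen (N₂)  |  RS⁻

molecular nitrogen (N₂) > tosylate (OTs⁻) > cyanate (NCO⁻) > RS⁻ > tert-butoxide ((CH₃)₃CO⁻)

Leaving-group ability tracks the stability of the departed species; conjugate-acid pKₐ is the usual yardstick (lower pKₐ → better LG).
molecular nitrogen (N₂): no meaningful conjugate acid; N₂ departs as an exceptionally stable neutral molecule
tosylate (OTs⁻): pKₐ(p-CH₃C₆H₄SO₃H (TsOH)) ≈ -2.8
cyanate (NCO⁻): pKₐ(HOCN) ≈ 3.5 — resonance between N and O
RS⁻: pKₐ(RSH (a thiol)) ≈ 10.5 — moderately basic; rarely leaves without activation
tert-butoxide ((CH₃)₃CO⁻): pKₐ(t-BuOH) ≈ 18 — bulky, strongly basic alkoxide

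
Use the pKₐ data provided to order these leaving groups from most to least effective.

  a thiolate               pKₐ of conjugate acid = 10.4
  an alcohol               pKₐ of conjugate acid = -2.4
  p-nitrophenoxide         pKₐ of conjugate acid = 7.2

an alcohol > p-nitrophenoxide > a thiolate

Lower conjugate-acid pKₐ ⇒ weaker base ⇒ better leaving group.
Sorting by the given values: an alcohol (-2.4), p-nitrophenoxide (7.2), a thiolate (10.4).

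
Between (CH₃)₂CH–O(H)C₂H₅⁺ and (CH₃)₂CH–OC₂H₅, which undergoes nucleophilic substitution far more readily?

(CH₃)₂CH–O(H)C₂H₅⁺

From (CH₃)₂CH–OC₂H₅ the departing group would be CH₃CH₂O⁻ (pKₐ(CH₃CH₂OH) ≈ 16). Strong base; alkoxides do not leave unassisted.
From (CH₃)₂CH–O(H)C₂H₅⁺ the leaving group is R'OH (pKₐ(R'OH₂⁺) ≈ -2.4). Neutral; leaves from a protonated ether (an oxonium ion, R–O(H)R'⁺).
(In practice (CH₃)₂CH–O(H)C₂H₅⁺ is made from (CH₃)₂CH–OC₂H₅ by protonation with concentrated HBr, allowing neutral ethanol, rather than ethoxide, to depart.)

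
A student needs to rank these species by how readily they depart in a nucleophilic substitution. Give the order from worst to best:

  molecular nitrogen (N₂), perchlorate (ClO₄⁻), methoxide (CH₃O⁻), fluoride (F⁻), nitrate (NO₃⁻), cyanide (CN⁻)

methoxide (CH₃O⁻) < cyanide (CN⁻) < fluoride (F⁻) < nitrate (NO₃⁻) < perchlorate (ClO₄⁻) < molecular nitrogen (N₂)

Leaving-group ability tracks the stability of the departed species; conjugate-acid pKₐ is the usual yardstick (lower pKₐ → better LG).
molecular nitrogen (N₂): no meaningful conjugate acid; N₂ departs as an exceptionally stable neutral molecule
perchlorate (ClO₄⁻): pKₐ(HClO₄) ≈ -10
nitrate (NO₃⁻): pKₐ(HNO₃) ≈ -1.3 — resonance-delocalised over three oxygens
fluoride (F⁻): pKₐ(HF) ≈ 3.2 — small and strongly basic; the poor halide leaving group
cyanide (CN⁻): pKₐ(HCN) ≈ 9.2 — sp carbon stabilises the charge somewhat, but still a poor LG
methoxide (CH₃O⁻): pKₐ(CH₃OH) ≈ 15.5 — strong base; alkoxides do not leave unassisted
Listed from poorest to best leaving group as asked.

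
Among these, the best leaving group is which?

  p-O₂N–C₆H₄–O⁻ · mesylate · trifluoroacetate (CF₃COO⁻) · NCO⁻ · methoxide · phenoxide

mesylate

A good leaving group is a weak base: the lower the pKₐ of its conjugate acid, the more readily it departs.
mesylate: pKₐ(CH₃SO₃H (MsOH)) ≈ -1.9
trifluoroacetate (CF₃COO⁻): pKₐ(CF₃COOH) ≈ 0.2
NCO⁻: pKₐ(HOCN) ≈ 3.5
p-O₂N–C₆H₄–O⁻: pKₐ(p-nitrophenol) ≈ 7.2
phenoxide: pKₐ(C₆H₅OH (phenol)) ≈ 10
methoxide: pKₐ(CH₃OH) ≈ 15.5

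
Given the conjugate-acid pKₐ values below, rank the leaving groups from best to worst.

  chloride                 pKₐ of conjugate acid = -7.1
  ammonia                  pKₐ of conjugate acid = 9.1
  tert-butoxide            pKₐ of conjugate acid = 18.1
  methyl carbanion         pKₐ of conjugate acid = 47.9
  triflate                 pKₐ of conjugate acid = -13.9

Lower conjugate-acid pKₐ ⇒ weaker base ⇒ better leaving group.
Sorting by the given values: triflate (-13.9), chloride (-7.1), ammonia (9.1), tert-butoxide (18.1), methyl carbanion (47.9).

triflate > chloride > ammonia > tert-butoxide > methyl carbanion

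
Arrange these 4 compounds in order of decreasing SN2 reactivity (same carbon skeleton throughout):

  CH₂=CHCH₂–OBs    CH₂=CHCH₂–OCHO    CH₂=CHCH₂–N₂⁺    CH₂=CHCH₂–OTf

Identical carbon frameworks mean the comparison reduces to leaving-group quality.
Rank by basicity of the departing species: weakest base leaves most easily.
CH₂=CHCH₂–N₂⁺ loses N₂: no meaningful conjugate acid; N₂ departs as an exceptionally stable neutral molecule
CH₂=CHCH₂–OTf loses OTf⁻: pKₐ(CF₃SO₃H (triflic acid)) ≈ -14
CH₂=CHCH₂–OBs loses OBs⁻: pKₐ(p-BrC₆H₄SO₃H) ≈ -2.8
CH₂=CHCH₂–OCHO loses HCOO⁻: pKₐ(HCOOH) ≈ 3.8

CH₂=CHCH₂–N₂⁺ > CH₂=CHCH₂–OTf > CH₂=CHCH₂–OBs > CH₂=CHCH₂–OCHO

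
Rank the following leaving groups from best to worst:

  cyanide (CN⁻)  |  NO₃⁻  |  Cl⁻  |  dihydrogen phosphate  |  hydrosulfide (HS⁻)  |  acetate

Cl⁻ > NO₃⁻ > dihydrogen phosphate > acetate > hydrosulfide (HS⁻) > cyanide (CN⁻)

Rank by basicity of the departing species: weakest base leaves most easily.
Cl⁻: pKₐ(HCl) ≈ -7 — moderately weak base
NO₃⁻: pKₐ(HNO₃) ≈ -1.3 — resonance-delocalised over three oxygens
dihydrogen phosphate: pKₐ(H₃PO₄) ≈ 2.1 — moderate base; biological leaving group after further activation
acetate: pKₐ(CH₃COOH) ≈ 4.8
hydrosulfide (HS⁻): pKₐ(H₂S) ≈ 7 — larger and more polarisable than the oxygen analogue
cyanide (CN⁻): pKₐ(HCN) ≈ 9.2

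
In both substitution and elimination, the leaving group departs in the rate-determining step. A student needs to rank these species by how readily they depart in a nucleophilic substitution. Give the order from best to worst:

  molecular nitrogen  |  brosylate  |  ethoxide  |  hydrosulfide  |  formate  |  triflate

molecular nitrogen > triflate > brosylate > formate > hydrosulfide > ethoxide

molecular nitrogen: no meaningful conjugate acid; N₂ departs as an exceptionally stable neutral molecule
triflate: pKₐ(CF₃SO₃H (triflic acid)) ≈ -14
brosylate: pKₐ(p-BrC₆H₄SO₃H) ≈ -2.8
formate: pKₐ(HCOOH) ≈ 3.8
hydrosulfide: pKₐ(H₂S) ≈ 7
ethoxide: pKₐ(CH₃CH₂OH) ≈ 16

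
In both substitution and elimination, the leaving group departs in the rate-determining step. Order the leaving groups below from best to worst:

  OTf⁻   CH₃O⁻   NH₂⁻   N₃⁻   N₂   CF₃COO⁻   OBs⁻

N₂ > OTf⁻ > OBs⁻ > CF₃COO⁻ > N₃⁻ > CH₃O⁻ > NH₂⁻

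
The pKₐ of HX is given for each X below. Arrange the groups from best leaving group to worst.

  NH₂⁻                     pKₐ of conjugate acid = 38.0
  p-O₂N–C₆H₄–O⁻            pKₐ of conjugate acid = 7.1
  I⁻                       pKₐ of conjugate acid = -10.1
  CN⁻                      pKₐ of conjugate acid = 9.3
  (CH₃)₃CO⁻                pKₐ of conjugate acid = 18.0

I⁻ > p-O₂N–C₆H₄–O⁻ > CN⁻ > (CH₃)₃CO⁻ > NH₂⁻

Lower conjugate-acid pKₐ ⇒ weaker base ⇒ better leaving group.
Sorting by the given values: I⁻ (-10.1), p-O₂N–C₆H₄–O⁻ (7.1), CN⁻ (9.3), (CH₃)₃CO⁻ (18.0), NH₂⁻ (38.0).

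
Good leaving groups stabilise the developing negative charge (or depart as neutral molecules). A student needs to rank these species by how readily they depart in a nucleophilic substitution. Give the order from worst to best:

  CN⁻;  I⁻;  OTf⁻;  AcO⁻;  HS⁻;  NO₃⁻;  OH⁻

OH⁻ < CN⁻ < HS⁻ < AcO⁻ < NO₃⁻ < I⁻ < OTf⁻

Leaving-group ability tracks the stability of the departed species; conjugate-acid pKₐ is the usual yardstick (lower pKₐ → better LG).
OTf⁻: pKₐ(CF₃SO₃H (triflic acid)) ≈ -14
I⁻: pKₐ(HI) ≈ -10 — large, highly polarisable; very weak base
NO₃⁻: pKₐ(HNO₃) ≈ -1.3
AcO⁻: pKₐ(CH₃COOH) ≈ 4.8 — resonance-stabilised but still a weak base
HS⁻: pKₐ(H₂S) ≈ 7 — larger and more polarisable than the oxygen analogue
CN⁻: pKₐ(HCN) ≈ 9.2 — sp carbon stabilises the charge somewhat, but still a poor LG
OH⁻: pKₐ(H₂O) ≈ 15.7
Reversing gives the worst-to-best order requested.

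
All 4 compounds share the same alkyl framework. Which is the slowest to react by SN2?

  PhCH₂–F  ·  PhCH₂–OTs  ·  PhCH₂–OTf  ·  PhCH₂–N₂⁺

PhCH₂–F

The skeletons are identical, so relative rate is governed entirely by leaving-group ability.
A good leaving group is a weak base: the lower the pKₐ of its conjugate acid, the more readily it departs.
PhCH₂–N₂⁺ loses N₂: no meaningful conjugate acid; N₂ departs as an exceptionally stable neutral molecule
PhCH₂–OTf loses OTf⁻: pKₐ(CF₃SO₃H (triflic acid)) ≈ -14
PhCH₂–OTs loses OTs⁻: pKₐ(p-CH₃C₆H₄SO₃H (TsOH)) ≈ -2.8
PhCH₂–F loses F⁻: pKₐ(HF) ≈ 3.2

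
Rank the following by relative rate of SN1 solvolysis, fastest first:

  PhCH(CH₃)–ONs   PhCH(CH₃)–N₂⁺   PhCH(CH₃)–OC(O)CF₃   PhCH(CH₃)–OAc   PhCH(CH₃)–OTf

With the same alkyl group throughout, only the leaving group differentiates the rates.
Leaving-group ability tracks the stability of the departed species; conjugate-acid pKₐ is the usual yardstick (lower pKₐ → better LG).
PhCH(CH₃)–N₂⁺ loses N₂: no meaningful conjugate acid; N₂ departs as an exceptionally stable neutral molecule
PhCH(CH₃)–OTf loses OTf⁻: pKₐ(CF₃SO₃H (triflic acid)) ≈ -14
PhCH(CH₃)–ONs loses ONs⁻: pKₐ(p-O₂NC₆H₄SO₃H) ≈ -3.5
PhCH(CH₃)–OC(O)CF₃ loses CF₃COO⁻: pKₐ(CF₃COOH) ≈ 0.2
PhCH(CH₃)–OAc loses AcO⁻: pKₐ(CH₃COOH) ≈ 4.8

PhCH(CH₃)–N₂⁺ > PhCH(CH₃)–OTf > PhCH(CH₃)–ONs > PhCH(CH₃)–OC(O)CF₃ > PhCH(CH₃)–OAc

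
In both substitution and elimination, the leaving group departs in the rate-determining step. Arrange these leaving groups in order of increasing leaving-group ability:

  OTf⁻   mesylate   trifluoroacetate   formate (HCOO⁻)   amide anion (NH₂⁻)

amide anion (NH₂⁻) < formate (HCOO⁻) < trifluoroacetate < mesylate < OTf⁻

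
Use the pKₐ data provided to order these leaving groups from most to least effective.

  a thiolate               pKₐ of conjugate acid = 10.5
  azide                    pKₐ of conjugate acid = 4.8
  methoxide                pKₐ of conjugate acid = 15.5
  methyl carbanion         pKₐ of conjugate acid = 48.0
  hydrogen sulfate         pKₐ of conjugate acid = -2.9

hydrogen sulfate > azide > a thiolate > methoxide > methyl carbanion

Lower conjugate-acid pKₐ ⇒ weaker base ⇒ better leaving group.
Sorting by the given values: hydrogen sulfate (-2.9), azide (4.8), a thiolate (10.5), methoxide (15.5), methyl carbanion (48.0).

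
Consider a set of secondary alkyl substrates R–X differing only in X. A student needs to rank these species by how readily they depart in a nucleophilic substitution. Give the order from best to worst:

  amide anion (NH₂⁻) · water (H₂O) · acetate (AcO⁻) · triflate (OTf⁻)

Rank by basicity of the departing species: weakest base leaves most easily.
triflate (OTf⁻): pKₐ(CF₃SO₃H (triflic acid)) ≈ -14 — charge spread over three oxygens and a CF₃ group; the premier leaving group in synthesis
water (H₂O): pKₐ(H₃O⁺) ≈ -1.7
acetate (AcO⁻): pKₐ(CH₃COOH) ≈ 4.8 — resonance-stabilised but still a weak base
amide anion (NH₂⁻): pKₐ(NH₃) ≈ 38 — extremely strong base; never a leaving group

triflate (OTf⁻) > water (H₂O) > acetate (AcO⁻) > amide anion (NH₂⁻)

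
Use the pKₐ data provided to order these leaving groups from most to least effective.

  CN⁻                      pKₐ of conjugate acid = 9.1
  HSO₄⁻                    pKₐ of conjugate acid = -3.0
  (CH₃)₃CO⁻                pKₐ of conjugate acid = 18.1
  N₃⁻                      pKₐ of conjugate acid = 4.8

Lower conjugate-acid pKₐ ⇒ weaker base ⇒ better leaving group.
Sorting by the given values: HSO₄⁻ (-3.0), N₃⁻ (4.8), CN⁻ (9.1), (CH₃)₃CO⁻ (18.1).

HSO₄⁻ > N₃⁻ > CN⁻ > (CH₃)₃CO⁻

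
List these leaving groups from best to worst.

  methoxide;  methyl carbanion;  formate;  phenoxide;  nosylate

Leaving-group ability tracks the stability of the departed species; conjugate-acid pKₐ is the usual yardstick (lower pKₐ → better LG).
nosylate: pKₐ(p-O₂NC₆H₄SO₃H) ≈ -3.5 — p-nitro group further stabilises the sulfonate
formate: pKₐ(HCOOH) ≈ 3.8 — resonance-stabilised carboxylate
phenoxide: pKₐ(C₆H₅OH (phenol)) ≈ 10 — resonance into the ring helps, but still a poor LG
methoxide: pKₐ(CH₃OH) ≈ 15.5 — strong base; alkoxides do not leave unassisted
methyl carbanion: pKₐ(CH₄) ≈ 48 — unstabilised carbanion; the worst conceivable leaving group

nosylate > formate > phenoxide > methoxide > methyl carbanion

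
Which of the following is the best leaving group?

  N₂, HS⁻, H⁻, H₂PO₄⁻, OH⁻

N₂

Leaving-group ability tracks the stability of the departed species; conjugate-acid pKₐ is the usual yardstick (lower pKₐ → better LG).
N₂: no meaningful conjugate acid; N₂ departs as an exceptionally stable neutral molecule
H₂PO₄⁻: pKₐ(H₃PO₄) ≈ 2.1
HS⁻: pKₐ(H₂S) ≈ 7
OH⁻: pKₐ(H₂O) ≈ 15.7
H⁻: pKₐ(H₂) ≈ 36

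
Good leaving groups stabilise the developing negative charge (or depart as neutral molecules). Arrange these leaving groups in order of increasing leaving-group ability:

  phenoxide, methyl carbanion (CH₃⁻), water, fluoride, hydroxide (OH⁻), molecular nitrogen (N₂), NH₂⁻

methyl carbanion (CH₃⁻) < NH₂⁻ < hydroxide (OH⁻) < phenoxide < fluoride < water < molecular nitrogen (N₂)

molecular nitrogen (N₂): no meaningful conjugate acid; N₂ departs as an exceptionally stable neutral molecule
water: pKₐ(H₃O⁺) ≈ -1.7
fluoride: pKₐ(HF) ≈ 3.2
phenoxide: pKₐ(C₆H₅OH (phenol)) ≈ 10 — resonance into the ring helps, but still a poor LG
hydroxide (OH⁻): pKₐ(H₂O) ≈ 15.7
NH₂⁻: pKₐ(NH₃) ≈ 38 — extremely strong base; never a leaving group
methyl carbanion (CH₃⁻): pKₐ(CH₄) ≈ 48 — unstabilised carbanion; the worst conceivable leaving group
The question asks for worst first, so the sequence is read in increasing leaving-group ability.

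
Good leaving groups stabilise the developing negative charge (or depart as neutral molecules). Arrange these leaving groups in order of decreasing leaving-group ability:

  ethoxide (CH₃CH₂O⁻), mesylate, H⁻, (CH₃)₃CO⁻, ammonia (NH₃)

mesylate: pKₐ(CH₃SO₃H (MsOH)) ≈ -1.9 — resonance-delocalised alkanesulfonate
ammonia (NH₃): pKₐ(NH₄⁺) ≈ 9.2
ethoxide (CH₃CH₂O⁻): pKₐ(CH₃CH₂OH) ≈ 16
(CH₃)₃CO⁻: pKₐ(t-BuOH) ≈ 18
H⁻: pKₐ(H₂) ≈ 36

mesylate > ammonia (NH₃) > ethoxide (CH₃CH₂O⁻) > (CH₃)₃CO⁻ > H⁻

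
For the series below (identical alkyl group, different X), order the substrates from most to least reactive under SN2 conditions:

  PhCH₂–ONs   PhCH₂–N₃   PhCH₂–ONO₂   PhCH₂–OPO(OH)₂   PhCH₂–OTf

PhCH₂–OTf > PhCH₂–ONs > PhCH₂–ONO₂ > PhCH₂–OPO(OH)₂ > PhCH₂–N₃

Identical carbon frameworks mean the comparison reduces to leaving-group quality.
Leaving-group ability tracks the stability of the departed species; conjugate-acid pKₐ is the usual yardstick (lower pKₐ → better LG).
PhCH₂–OTf loses OTf⁻: pKₐ(CF₃SO₃H (triflic acid)) ≈ -14
PhCH₂–ONs loses ONs⁻: pKₐ(p-O₂NC₆H₄SO₃H) ≈ -3.5
PhCH₂–ONO₂ loses NO₃⁻: pKₐ(HNO₃) ≈ -1.3
PhCH₂–OPO(OH)₂ loses H₂PO₄⁻: pKₐ(H₃PO₄) ≈ 2.1
PhCH₂–N₃ loses N₃⁻: pKₐ(HN₃) ≈ 4.7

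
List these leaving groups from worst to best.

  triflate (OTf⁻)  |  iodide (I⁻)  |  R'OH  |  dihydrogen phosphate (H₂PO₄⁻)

dihydrogen phosphate (H₂PO₄⁻) < R'OH < iodide (I⁻) < triflate (OTf⁻)

Leaving-group ability tracks the stability of the departed species; conjugate-acid pKₐ is the usual yardstick (lower pKₐ → better LG).
triflate (OTf⁻): pKₐ(CF₃SO₃H (triflic acid)) ≈ -14
iodide (I⁻): pKₐ(HI) ≈ -10 — large, highly polarisable; very weak base
R'OH: pKₐ(R'OH₂⁺) ≈ -2.4 — neutral; leaves from a protonated ether (an oxonium ion, R–O(H)R'⁺)
dihydrogen phosphate (H₂PO₄⁻): pKₐ(H₃PO₄) ≈ 2.1 — moderate base; biological leaving group after further activation
Reversing gives the worst-to-best order requested.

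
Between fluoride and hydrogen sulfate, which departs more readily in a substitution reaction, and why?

hydrogen sulfate is the better leaving group.
pKₐ(H₂SO₄) ≈ -3 versus pKₐ(HF) ≈ 3.2: hydrogen sulfate is the much weaker base.
Conjugate base of a strong mineral acid.

hydrogen sulfate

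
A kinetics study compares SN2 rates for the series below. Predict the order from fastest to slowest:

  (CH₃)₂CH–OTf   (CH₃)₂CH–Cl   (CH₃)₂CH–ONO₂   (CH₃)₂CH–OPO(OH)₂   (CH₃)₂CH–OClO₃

With the same alkyl group throughout, only the leaving group differentiates the rates.
A good leaving group is a weak base: the lower the pKₐ of its conjugate acid, the more readily it departs.
(CH₃)₂CH–OTf loses OTf⁻: pKₐ(CF₃SO₃H (triflic acid)) ≈ -14
(CH₃)₂CH–OClO₃ loses ClO₄⁻: pKₐ(HClO₄) ≈ -10
(CH₃)₂CH–Cl loses Cl⁻: pKₐ(HCl) ≈ -7
(CH₃)₂CH–ONO₂ loses NO₃⁻: pKₐ(HNO₃) ≈ -1.3
(CH₃)₂CH–OPO(OH)₂ loses H₂PO₄⁻: pKₐ(H₃PO₄) ≈ 2.1

(CH₃)₂CH–OTf > (CH₃)₂CH–OClO₃ > (CH₃)₂CH–Cl > (CH₃)₂CH–ONO₂ > (CH₃)₂CH–OPO(OH)₂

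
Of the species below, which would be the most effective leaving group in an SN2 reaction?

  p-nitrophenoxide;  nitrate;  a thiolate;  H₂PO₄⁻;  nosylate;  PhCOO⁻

nosylate: pKₐ(p-O₂NC₆H₄SO₃H) ≈ -3.5
nitrate: pKₐ(HNO₃) ≈ -1.3
H₂PO₄⁻: pKₐ(H₃PO₄) ≈ 2.1
PhCOO⁻: pKₐ(C₆H₅COOH) ≈ 4.2
p-nitrophenoxide: pKₐ(p-nitrophenol) ≈ 7.2
a thiolate: pKₐ(RSH (a thiol)) ≈ 10.5

nosylate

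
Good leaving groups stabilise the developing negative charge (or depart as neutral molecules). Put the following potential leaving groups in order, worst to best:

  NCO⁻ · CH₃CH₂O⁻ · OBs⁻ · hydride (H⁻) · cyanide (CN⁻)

Rank by basicity of the departing species: weakest base leaves most easily.
OBs⁻: pKₐ(p-BrC₆H₄SO₃H) ≈ -2.8 — arenesulfonate with a p-bromo substituent
NCO⁻: pKₐ(HOCN) ≈ 3.5
cyanide (CN⁻): pKₐ(HCN) ≈ 9.2 — sp carbon stabilises the charge somewhat, but still a poor LG
CH₃CH₂O⁻: pKₐ(CH₃CH₂OH) ≈ 16 — strong base; alkoxides do not leave unassisted
hydride (H⁻): pKₐ(H₂) ≈ 36 — extremely strong base; leaves only in special hydride-transfer contexts
Listed from poorest to best leaving group as asked.

hydride (H⁻) < CH₃CH₂O⁻ < cyanide (CN⁻) < NCO⁻ < OBs⁻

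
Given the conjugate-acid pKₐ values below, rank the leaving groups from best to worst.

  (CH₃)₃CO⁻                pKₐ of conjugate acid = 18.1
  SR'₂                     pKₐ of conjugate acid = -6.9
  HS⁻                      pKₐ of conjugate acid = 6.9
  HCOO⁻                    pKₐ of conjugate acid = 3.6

Lower conjugate-acid pKₐ ⇒ weaker base ⇒ better leaving group.
Sorting by the given values: SR'₂ (-6.9), HCOO⁻ (3.6), HS⁻ (6.9), (CH₃)₃CO⁻ (18.1).

SR'₂ > HCOO⁻ > HS⁻ > (CH₃)₃CO⁻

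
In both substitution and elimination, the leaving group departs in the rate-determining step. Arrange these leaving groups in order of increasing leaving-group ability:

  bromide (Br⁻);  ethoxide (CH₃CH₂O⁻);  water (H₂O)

bromide (Br⁻): pKₐ(HBr) ≈ -9 — weak base; good leaving group
water (H₂O): pKₐ(H₃O⁺) ≈ -1.7 — neutral; leaves from a protonated alcohol (R–OH₂⁺)
ethoxide (CH₃CH₂O⁻): pKₐ(CH₃CH₂OH) ≈ 16 — strong base; alkoxides do not leave unassisted
Reversing gives the worst-to-best order requested.

ethoxide (CH₃CH₂O⁻) < water (H₂O) < bromide (Br⁻)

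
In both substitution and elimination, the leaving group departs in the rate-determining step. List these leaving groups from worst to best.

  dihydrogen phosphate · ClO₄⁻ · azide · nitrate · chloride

azide < dihydrogen phosphate < nitrate < chloride < ClO₄⁻

A good leaving group is a weak base: the lower the pKₐ of its conjugate acid, the more readily it departs.
ClO₄⁻: pKₐ(HClO₄) ≈ -10 — extremely weak base; rarely used for safety reasons
chloride: pKₐ(HCl) ≈ -7 — moderately weak base
nitrate: pKₐ(HNO₃) ≈ -1.3
dihydrogen phosphate: pKₐ(H₃PO₄) ≈ 2.1 — moderate base; biological leaving group after further activation
azide: pKₐ(HN₃) ≈ 4.7 — linear, resonance-stabilised
Listed from poorest to best leaving group as asked.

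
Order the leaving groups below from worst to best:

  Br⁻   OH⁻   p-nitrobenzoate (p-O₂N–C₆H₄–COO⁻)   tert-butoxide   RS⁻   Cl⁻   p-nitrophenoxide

tert-butoxide < OH⁻ < RS⁻ < p-nitrophenoxide < p-nitrobenzoate (p-O₂N–C₆H₄–COO⁻) < Cl⁻ < Br⁻

Br⁻: pKₐ(HBr) ≈ -9 — weak base; good leaving group
Cl⁻: pKₐ(HCl) ≈ -7
p-nitrobenzoate (p-O₂N–C₆H₄–COO⁻): pKₐ(p-nitrobenzoic acid) ≈ 3.4
p-nitrophenoxide: pKₐ(p-nitrophenol) ≈ 7.2 — nitro group delocalises the charge; the classic chromogenic LG
RS⁻: pKₐ(RSH (a thiol)) ≈ 10.5 — moderately basic; rarely leaves without activation
OH⁻: pKₐ(H₂O) ≈ 15.7 — strong base; essentially never leaves without prior activation
tert-butoxide: pKₐ(t-BuOH) ≈ 18
The question asks for worst first, so the sequence is read in increasing leaving-group ability.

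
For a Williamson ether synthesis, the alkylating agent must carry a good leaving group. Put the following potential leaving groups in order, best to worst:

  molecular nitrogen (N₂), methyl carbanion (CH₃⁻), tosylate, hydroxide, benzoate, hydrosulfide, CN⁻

molecular nitrogen (N₂) > tosylate > benzoate > hydrosulfide > CN⁻ > hydroxide > methyl carbanion (CH₃⁻)

Rank by basicity of the departing species: weakest base leaves most easily.
molecular nitrogen (N₂): no meaningful conjugate acid; N₂ departs as an exceptionally stable neutral molecule
tosylate: pKₐ(p-CH₃C₆H₄SO₃H (TsOH)) ≈ -2.8 — resonance-delocalised arenesulfonate
benzoate: pKₐ(C₆H₅COOH) ≈ 4.2
hydrosulfide: pKₐ(H₂S) ≈ 7 — larger and more polarisable than the oxygen analogue
CN⁻: pKₐ(HCN) ≈ 9.2 — sp carbon stabilises the charge somewhat, but still a poor LG
hydroxide: pKₐ(H₂O) ≈ 15.7 — strong base; essentially never leaves without prior activation
methyl carbanion (CH₃⁻): pKₐ(CH₄) ≈ 48 — unstabilised carbanion; the worst conceivable leaving group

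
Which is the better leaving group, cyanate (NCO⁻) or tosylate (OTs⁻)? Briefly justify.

tosylate (OTs⁻) is the better leaving group.
pKₐ(p-CH₃C₆H₄SO₃H (TsOH)) ≈ -2.8 versus pKₐ(HOCN) ≈ 3.5: tosylate (OTs⁻) is the much weaker base.
Resonance-delocalised arenesulfonate.

tosylate (OTs⁻)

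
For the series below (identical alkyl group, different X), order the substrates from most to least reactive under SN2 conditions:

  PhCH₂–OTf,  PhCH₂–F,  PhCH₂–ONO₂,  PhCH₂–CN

Identical carbon frameworks mean the comparison reduces to leaving-group quality.
The more stable X⁻ (or X) is on its own — i.e. the weaker a base it is — the better a leaving group it makes.
PhCH₂–OTf loses OTf⁻: pKₐ(CF₃SO₃H (triflic acid)) ≈ -14
PhCH₂–ONO₂ loses NO₃⁻: pKₐ(HNO₃) ≈ -1.3
PhCH₂–F loses F⁻: pKₐ(HF) ≈ 3.2
PhCH₂–CN loses CN⁻: pKₐ(HCN) ≈ 9.2

PhCH₂–OTf > PhCH₂–ONO₂ > PhCH₂–F > PhCH₂–CN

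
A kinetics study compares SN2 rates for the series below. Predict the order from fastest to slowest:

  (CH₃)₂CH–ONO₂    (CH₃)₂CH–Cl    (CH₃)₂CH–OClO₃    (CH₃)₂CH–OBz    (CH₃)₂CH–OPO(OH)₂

(CH₃)₂CH–OClO₃ > (CH₃)₂CH–Cl > (CH₃)₂CH–ONO₂ > (CH₃)₂CH–OPO(OH)₂ > (CH₃)₂CH–OBz

The skeletons are identical, so relative rate is governed entirely by leaving-group ability.
The more stable X⁻ (or X) is on its own — i.e. the weaker a base it is — the better a leaving group it makes.
(CH₃)₂CH–OClO₃ loses ClO₄⁻: pKₐ(HClO₄) ≈ -10
(CH₃)₂CH–Cl loses Cl⁻: pKₐ(HCl) ≈ -7
(CH₃)₂CH–ONO₂ loses NO₃⁻: pKₐ(HNO₃) ≈ -1.3
(CH₃)₂CH–OPO(OH)₂ loses H₂PO₄⁻: pKₐ(H₃PO₄) ≈ 2.1
(CH₃)₂CH–OBz loses PhCOO⁻: pKₐ(C₆H₅COOH) ≈ 4.2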